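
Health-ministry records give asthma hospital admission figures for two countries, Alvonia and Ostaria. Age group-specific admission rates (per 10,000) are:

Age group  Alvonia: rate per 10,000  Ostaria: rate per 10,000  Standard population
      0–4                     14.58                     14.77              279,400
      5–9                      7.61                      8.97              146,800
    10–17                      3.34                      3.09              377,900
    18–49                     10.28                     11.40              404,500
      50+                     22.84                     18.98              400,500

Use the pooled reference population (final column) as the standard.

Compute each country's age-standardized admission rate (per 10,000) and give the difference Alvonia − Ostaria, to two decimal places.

0.58

Standard total = 1,609,100; weights = 0.1736, 0.0912, 0.2349, 0.2514, 0.2489.
Alvonia: 0.1736×14.58 + 0.0912×7.61 + 0.2349×3.34 + 0.2514×10.28 + 0.2489×22.84 = 12.2793 per 10,000.
Ostaria: 0.1736×14.77 + 0.0912×8.97 + 0.2349×3.09 + 0.2514×11.40 + 0.2489×18.98 = 11.6985 per 10,000.
Difference = 12.2793 − 11.6985 = 0.5808.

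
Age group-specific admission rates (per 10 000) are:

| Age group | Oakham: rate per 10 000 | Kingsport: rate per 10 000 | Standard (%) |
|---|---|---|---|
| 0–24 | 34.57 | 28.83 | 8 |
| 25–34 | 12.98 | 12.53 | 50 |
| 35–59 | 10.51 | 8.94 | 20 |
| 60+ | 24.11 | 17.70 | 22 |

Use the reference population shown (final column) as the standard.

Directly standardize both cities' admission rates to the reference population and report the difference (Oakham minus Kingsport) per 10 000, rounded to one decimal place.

Standard weights: 0.08, 0.50, 0.20, 0.22.
Oakham: 0.0800×34.57 + 0.5000×12.98 + 0.2000×10.51 + 0.2200×24.11 = 16.6618 per 10 000.
Kingsport: 0.0800×28.83 + 0.5000×12.53 + 0.2000×8.94 + 0.2200×17.70 = 14.2534 per 10 000.
Difference = 16.6618 − 14.2534 = 2.4084.

2.4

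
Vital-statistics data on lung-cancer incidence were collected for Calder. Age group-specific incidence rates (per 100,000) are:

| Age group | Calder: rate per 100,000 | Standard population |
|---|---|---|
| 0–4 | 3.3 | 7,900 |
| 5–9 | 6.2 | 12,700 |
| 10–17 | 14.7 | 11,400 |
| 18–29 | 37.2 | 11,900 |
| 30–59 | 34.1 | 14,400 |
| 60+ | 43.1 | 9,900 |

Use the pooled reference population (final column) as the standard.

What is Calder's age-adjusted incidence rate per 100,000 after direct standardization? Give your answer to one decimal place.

23.9

Standard total = 68,200; weights = 0.1158, 0.1862, 0.1672, 0.1745, 0.2111, 0.1452.
Standardized rate: 0.1158×3.3 + 0.1862×6.2 + 0.1672×14.7 + 0.1745×37.2 + 0.2111×34.1 + 0.1452×43.1 = 23.9413 per 100,000.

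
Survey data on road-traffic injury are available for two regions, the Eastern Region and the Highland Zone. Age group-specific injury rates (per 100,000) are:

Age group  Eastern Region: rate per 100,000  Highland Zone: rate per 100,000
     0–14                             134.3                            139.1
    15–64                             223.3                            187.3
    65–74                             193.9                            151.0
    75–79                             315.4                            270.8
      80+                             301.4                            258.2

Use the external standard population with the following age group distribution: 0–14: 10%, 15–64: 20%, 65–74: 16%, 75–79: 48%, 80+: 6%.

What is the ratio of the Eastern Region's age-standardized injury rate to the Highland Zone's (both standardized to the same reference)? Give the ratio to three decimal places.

1.170

Standard weights: 0.10, 0.20, 0.16, 0.48, 0.06.
The Eastern Region: 0.1000×134.3 + 0.2000×223.3 + 0.1600×193.9 + 0.4800×315.4 + 0.0600×301.4 = 258.5900 per 100,000.
The Highland Zone: 0.1000×139.1 + 0.2000×187.3 + 0.1600×151.0 + 0.4800×270.8 + 0.0600×258.2 = 221.0060 per 100,000.
Ratio = 258.5900 ÷ 221.0060 = 1.17006.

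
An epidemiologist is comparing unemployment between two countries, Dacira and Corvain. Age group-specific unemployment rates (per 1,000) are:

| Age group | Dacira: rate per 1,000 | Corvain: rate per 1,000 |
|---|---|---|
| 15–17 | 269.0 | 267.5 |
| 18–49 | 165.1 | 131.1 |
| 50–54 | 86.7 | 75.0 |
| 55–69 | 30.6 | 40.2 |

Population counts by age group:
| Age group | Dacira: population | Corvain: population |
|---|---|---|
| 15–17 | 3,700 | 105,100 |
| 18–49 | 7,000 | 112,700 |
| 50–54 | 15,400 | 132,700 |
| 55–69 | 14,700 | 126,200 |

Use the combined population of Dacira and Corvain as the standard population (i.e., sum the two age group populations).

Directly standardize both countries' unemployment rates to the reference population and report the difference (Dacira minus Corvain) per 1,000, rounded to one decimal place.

Combined standard total = 517,500; weights = 0.2102, 0.2313, 0.2862, 0.2723.
Dacira: 0.2102×269.0 + 0.2313×165.1 + 0.2862×86.7 + 0.2723×30.6 = 127.8869 per 1,000.
Corvain: 0.2102×267.5 + 0.2313×131.1 + 0.2862×75.0 + 0.2723×40.2 = 118.9727 per 1,000.
Difference = 127.8869 − 118.9727 = 8.9143.

8.9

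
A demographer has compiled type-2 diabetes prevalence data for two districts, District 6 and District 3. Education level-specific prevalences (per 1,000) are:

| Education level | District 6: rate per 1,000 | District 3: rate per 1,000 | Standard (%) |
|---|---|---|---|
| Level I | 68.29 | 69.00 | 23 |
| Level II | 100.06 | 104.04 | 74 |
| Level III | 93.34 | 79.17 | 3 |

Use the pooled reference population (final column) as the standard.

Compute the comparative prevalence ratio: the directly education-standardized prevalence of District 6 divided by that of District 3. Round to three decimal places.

0.972

Standard weights: 0.23, 0.74, 0.03.
District 6: 0.2300×68.29 + 0.7400×100.06 + 0.0300×93.34 = 92.5513 per 1,000.
District 3: 0.2300×69.00 + 0.7400×104.04 + 0.0300×79.17 = 95.2347 per 1,000.
Ratio = 92.5513 ÷ 95.2347 = 0.97182.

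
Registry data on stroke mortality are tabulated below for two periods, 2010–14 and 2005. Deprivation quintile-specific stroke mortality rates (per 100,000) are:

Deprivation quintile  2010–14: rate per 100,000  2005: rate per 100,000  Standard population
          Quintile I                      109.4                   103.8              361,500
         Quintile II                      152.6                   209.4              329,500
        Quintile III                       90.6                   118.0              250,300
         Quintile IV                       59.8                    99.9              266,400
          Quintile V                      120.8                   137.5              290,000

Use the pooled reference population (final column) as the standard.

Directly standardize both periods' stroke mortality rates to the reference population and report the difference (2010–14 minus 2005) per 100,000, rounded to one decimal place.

Standard total = 1,497,700; weights = 0.2414, 0.2200, 0.1671, 0.1779, 0.1936.
2010–14: 0.2414×109.4 + 0.2200×152.6 + 0.1671×90.6 + 0.1779×59.8 + 0.1936×120.8 = 109.1472 per 100,000.
2005: 0.2414×103.8 + 0.2200×209.4 + 0.1671×118.0 + 0.1779×99.9 + 0.1936×137.5 = 135.2372 per 100,000.
Difference = 109.1472 − 135.2372 = -26.0900.

-26.1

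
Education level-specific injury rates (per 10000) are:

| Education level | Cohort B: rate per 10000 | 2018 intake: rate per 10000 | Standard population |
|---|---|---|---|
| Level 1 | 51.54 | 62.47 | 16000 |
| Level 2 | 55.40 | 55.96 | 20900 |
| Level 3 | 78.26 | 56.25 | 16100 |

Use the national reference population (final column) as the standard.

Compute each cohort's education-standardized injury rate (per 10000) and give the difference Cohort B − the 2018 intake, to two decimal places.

3.17

Standard total = 53000; weights = 0.3019, 0.3943, 0.3038.
Cohort B: 0.3019×51.54 + 0.3943×55.40 + 0.3038×78.26 = 61.1790 per 10000.
The 2018 intake: 0.3019×62.47 + 0.3943×55.96 + 0.3038×56.25 = 58.0134 per 10000.
Difference = 61.1790 − 58.0134 = 3.1656.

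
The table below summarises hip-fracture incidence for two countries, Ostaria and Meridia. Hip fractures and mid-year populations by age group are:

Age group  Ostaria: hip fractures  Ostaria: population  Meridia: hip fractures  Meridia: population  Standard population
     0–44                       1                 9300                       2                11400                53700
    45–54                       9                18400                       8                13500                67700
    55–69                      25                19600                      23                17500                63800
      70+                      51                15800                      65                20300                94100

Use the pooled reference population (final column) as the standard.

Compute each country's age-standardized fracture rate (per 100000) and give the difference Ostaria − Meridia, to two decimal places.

-3.83

Age-specific rates per 100000 for Ostaria: 10.75, 48.91, 127.55, 322.78.
For Meridia: 17.54, 59.26, 131.43, 320.20.
Standard total = 279300; weights = 0.1923, 0.2424, 0.2284, 0.3369.
Ostaria: 0.1923×10.75 + 0.2424×48.91 + 0.2284×127.55 + 0.3369×322.78 = 151.8104 per 100000.
Meridia: 0.1923×17.54 + 0.2424×59.26 + 0.2284×131.43 + 0.3369×320.20 = 155.6378 per 100000.
Difference = 151.8104 − 155.6378 = -3.8274.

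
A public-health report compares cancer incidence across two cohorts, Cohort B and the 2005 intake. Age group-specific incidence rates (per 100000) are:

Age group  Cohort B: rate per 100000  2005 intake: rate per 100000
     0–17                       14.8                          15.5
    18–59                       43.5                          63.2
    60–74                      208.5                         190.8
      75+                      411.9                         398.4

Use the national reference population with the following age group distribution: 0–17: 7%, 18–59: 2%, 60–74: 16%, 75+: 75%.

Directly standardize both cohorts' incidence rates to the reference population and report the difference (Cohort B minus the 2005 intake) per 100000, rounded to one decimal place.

Standard weights: 0.07, 0.02, 0.16, 0.75.
Cohort B: 0.0700×14.8 + 0.0200×43.5 + 0.1600×208.5 + 0.7500×411.9 = 344.1910 per 100000.
The 2005 intake: 0.0700×15.5 + 0.0200×63.2 + 0.1600×190.8 + 0.7500×398.4 = 331.6770 per 100000.
Difference = 344.1910 − 331.6770 = 12.5140.

12.5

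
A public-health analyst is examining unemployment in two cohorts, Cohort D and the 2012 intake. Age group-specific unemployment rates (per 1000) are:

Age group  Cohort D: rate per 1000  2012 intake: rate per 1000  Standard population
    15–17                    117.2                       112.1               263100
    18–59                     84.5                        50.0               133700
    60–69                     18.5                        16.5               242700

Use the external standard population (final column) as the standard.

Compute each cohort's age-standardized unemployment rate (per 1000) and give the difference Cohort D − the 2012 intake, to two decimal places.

Standard total = 639500; weights = 0.4114, 0.2091, 0.3795.
Cohort D: 0.4114×117.2 + 0.2091×84.5 + 0.3795×18.5 = 72.9053 per 1000.
The 2012 intake: 0.4114×112.1 + 0.2091×50.0 + 0.3795×16.5 = 62.8351 per 1000.
Difference = 72.9053 − 62.8351 = 10.0701.

10.07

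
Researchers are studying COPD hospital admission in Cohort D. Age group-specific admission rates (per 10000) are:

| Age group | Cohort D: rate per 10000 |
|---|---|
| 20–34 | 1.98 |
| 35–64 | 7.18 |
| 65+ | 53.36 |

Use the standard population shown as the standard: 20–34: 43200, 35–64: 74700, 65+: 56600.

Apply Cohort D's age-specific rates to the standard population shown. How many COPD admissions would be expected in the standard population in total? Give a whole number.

364

Expected COPD admissions = Σ (standard pop × age-specific rate ÷ 10000)
= 43200×1.98/10000 + 74700×7.18/10000 + 56600×53.36/10000
= 8.55 + 53.63 + 302.02 = 364.21.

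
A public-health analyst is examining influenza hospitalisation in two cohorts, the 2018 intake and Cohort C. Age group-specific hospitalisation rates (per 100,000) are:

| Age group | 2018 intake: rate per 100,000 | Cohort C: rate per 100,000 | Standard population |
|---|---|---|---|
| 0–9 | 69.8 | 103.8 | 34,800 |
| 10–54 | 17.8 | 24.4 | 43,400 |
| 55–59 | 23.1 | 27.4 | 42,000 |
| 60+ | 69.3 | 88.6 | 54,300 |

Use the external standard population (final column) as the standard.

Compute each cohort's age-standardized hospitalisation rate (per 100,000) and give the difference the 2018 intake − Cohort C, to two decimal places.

Standard total = 174,500; weights = 0.1994, 0.2487, 0.2407, 0.3112.
The 2018 intake: 0.1994×69.8 + 0.2487×17.8 + 0.2407×23.1 + 0.3112×69.3 = 45.4713 per 100,000.
Cohort C: 0.1994×103.8 + 0.2487×24.4 + 0.2407×27.4 + 0.3112×88.6 = 60.9340 per 100,000.
Difference = 45.4713 − 60.9340 = -15.4626.

-15.46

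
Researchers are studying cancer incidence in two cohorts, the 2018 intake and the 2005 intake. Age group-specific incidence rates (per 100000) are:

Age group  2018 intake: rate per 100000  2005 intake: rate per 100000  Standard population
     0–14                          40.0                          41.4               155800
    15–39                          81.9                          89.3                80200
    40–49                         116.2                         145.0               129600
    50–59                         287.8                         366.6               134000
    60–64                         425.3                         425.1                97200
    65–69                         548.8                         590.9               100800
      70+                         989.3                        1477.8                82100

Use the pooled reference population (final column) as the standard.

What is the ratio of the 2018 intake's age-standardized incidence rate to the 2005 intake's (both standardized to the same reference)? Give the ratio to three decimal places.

Standard total = 779700; weights = 0.1998, 0.1029, 0.1662, 0.1719, 0.1247, 0.1293, 0.1053.
The 2018 intake: 0.1998×40.0 + 0.1029×81.9 + 0.1662×116.2 + 0.1719×287.8 + 0.1247×425.3 + 0.1293×548.8 + 0.1053×989.3 = 313.3318 per 100000.
The 2005 intake: 0.1998×41.4 + 0.1029×89.3 + 0.1662×145.0 + 0.1719×366.6 + 0.1247×425.1 + 0.1293×590.9 + 0.1053×1477.8 = 389.5578 per 100000.
Ratio = 313.3318 ÷ 389.5578 = 0.80433.

0.804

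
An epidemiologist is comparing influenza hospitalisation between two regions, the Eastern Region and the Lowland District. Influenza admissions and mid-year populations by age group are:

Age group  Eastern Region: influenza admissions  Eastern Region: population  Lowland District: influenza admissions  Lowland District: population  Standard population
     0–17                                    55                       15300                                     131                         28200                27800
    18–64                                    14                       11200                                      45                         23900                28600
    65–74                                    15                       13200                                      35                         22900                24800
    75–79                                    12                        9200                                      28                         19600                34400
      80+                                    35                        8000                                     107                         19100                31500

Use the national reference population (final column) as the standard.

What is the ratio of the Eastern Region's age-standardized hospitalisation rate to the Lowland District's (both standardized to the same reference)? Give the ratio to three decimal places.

0.776

Age-specific rates per 100000 for the Eastern Region: 359.48, 125.00, 113.64, 130.43, 437.50.
For the Lowland District: 464.54, 188.28, 152.84, 142.86, 560.21.
Standard total = 147100; weights = 0.1890, 0.1944, 0.1686, 0.2339, 0.2141.
The Eastern Region: 0.1890×359.48 + 0.1944×125.00 + 0.1686×113.64 + 0.2339×130.43 + 0.2141×437.50 = 235.5870 per 100000.
The Lowland District: 0.1890×464.54 + 0.1944×188.28 + 0.1686×152.84 + 0.2339×142.86 + 0.2141×560.21 = 303.5377 per 100000.
Ratio = 235.5870 ÷ 303.5377 = 0.77614.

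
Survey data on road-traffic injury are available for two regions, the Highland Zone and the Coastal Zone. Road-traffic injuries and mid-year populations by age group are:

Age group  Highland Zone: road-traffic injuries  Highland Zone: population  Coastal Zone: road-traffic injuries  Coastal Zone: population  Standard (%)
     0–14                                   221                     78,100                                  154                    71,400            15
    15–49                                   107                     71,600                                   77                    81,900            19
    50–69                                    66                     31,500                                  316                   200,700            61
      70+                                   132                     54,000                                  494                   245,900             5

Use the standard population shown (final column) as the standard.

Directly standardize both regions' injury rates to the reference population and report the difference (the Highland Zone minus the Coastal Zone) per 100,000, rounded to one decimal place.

Age-specific rates per 100,000 for the Highland Zone: 282.97, 149.44, 209.52, 244.44.
For the Coastal Zone: 215.69, 94.02, 157.45, 200.89.
Standard weights: 0.15, 0.19, 0.61, 0.05.
The Highland Zone: 0.1500×282.97 + 0.1900×149.44 + 0.6100×209.52 + 0.0500×244.44 = 210.8712 per 100,000.
The Coastal Zone: 0.1500×215.69 + 0.1900×94.02 + 0.6100×157.45 + 0.0500×200.89 = 156.3048 per 100,000.
Difference = 210.8712 − 156.3048 = 54.5664.

54.6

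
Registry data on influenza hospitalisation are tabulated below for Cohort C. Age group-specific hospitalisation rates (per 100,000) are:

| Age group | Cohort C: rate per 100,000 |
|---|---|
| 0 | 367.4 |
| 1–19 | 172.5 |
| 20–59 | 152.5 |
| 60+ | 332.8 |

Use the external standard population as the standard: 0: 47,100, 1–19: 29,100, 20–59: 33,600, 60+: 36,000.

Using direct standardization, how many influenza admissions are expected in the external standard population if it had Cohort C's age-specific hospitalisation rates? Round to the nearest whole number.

Expected influenza admissions = Σ (standard pop × age-specific rate ÷ 100,000)
= 47,100×367.4/100,000 + 29,100×172.5/100,000 + 33,600×152.5/100,000 + 36,000×332.8/100,000
= 173.05 + 50.20 + 51.24 + 119.81 = 394.29.

394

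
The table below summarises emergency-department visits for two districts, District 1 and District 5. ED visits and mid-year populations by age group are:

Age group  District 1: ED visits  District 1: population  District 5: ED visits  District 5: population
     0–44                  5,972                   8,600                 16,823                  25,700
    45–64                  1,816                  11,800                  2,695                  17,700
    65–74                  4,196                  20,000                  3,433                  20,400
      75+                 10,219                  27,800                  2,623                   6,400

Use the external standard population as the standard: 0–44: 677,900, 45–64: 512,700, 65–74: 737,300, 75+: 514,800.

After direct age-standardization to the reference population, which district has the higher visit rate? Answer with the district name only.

District 1

Age-specific rates per 1,000 for District 1: 694.419, 153.898, 209.800, 367.590.
For District 5: 654.591, 152.260, 168.284, 409.844.
Standard total = 2,442,700; weights = 0.2775, 0.2099, 0.3018, 0.2108.
District 1: 0.2775×694.419 + 0.2099×153.898 + 0.3018×209.800 + 0.2108×367.590 = 365.8128 per 1,000.
District 5: 0.2775×654.591 + 0.2099×152.260 + 0.3018×168.284 + 0.2108×409.844 = 350.7900 per 1,000.
The crude rates (325.56 vs 364.30) would put District 5 higher, but that reflects its age composition; once standardized to a common age structure, District 1 has the higher underlying rate.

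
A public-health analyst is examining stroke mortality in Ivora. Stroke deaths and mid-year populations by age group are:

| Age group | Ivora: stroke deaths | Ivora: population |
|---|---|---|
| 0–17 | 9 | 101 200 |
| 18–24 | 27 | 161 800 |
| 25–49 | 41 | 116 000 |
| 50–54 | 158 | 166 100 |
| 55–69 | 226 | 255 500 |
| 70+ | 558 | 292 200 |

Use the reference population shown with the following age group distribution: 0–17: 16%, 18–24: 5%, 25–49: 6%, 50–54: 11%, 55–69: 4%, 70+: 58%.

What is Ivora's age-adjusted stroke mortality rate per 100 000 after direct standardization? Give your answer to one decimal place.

129.1

Age-specific rates per 100 000 for Ivora: 8.89, 16.69, 35.34, 95.12, 88.45, 190.97.
Standard weights: 0.16, 0.05, 0.06, 0.11, 0.04, 0.58.
Standardized rate: 0.1600×8.89 + 0.0500×16.69 + 0.0600×35.34 + 0.1100×95.12 + 0.0400×88.45 + 0.5800×190.97 = 129.1395 per 100 000.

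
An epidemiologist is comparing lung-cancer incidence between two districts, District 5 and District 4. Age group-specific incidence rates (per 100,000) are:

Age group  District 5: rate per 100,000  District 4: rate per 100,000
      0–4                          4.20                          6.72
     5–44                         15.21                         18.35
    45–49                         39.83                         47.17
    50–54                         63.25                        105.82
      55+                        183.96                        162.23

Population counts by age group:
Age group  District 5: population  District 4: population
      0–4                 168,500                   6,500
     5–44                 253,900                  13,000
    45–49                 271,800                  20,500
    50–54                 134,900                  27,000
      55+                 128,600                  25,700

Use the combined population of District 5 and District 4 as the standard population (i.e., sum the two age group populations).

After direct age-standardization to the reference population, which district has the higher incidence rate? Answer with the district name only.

District 4

Combined standard total = 1,050,400; weights = 0.1666, 0.2541, 0.2783, 0.1541, 0.1469.
District 5: 0.1666×4.20 + 0.2541×15.21 + 0.2783×39.83 + 0.1541×63.25 + 0.1469×183.96 = 52.4201 per 100,000.
District 4: 0.1666×6.72 + 0.2541×18.35 + 0.2783×47.17 + 0.1541×105.82 + 0.1469×162.23 = 59.0497 per 100,000.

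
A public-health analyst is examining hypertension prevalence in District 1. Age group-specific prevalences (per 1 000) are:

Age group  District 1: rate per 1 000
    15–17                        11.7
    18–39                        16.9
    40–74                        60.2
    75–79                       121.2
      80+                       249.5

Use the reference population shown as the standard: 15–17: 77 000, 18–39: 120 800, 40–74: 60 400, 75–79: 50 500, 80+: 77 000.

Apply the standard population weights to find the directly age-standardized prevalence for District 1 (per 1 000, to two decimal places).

82.73

Standard total = 385 700; weights = 0.1996, 0.3132, 0.1566, 0.1309, 0.1996.
Standardized rate: 0.1996×11.7 + 0.3132×16.9 + 0.1566×60.2 + 0.1309×121.2 + 0.1996×249.5 = 82.7342 per 1 000.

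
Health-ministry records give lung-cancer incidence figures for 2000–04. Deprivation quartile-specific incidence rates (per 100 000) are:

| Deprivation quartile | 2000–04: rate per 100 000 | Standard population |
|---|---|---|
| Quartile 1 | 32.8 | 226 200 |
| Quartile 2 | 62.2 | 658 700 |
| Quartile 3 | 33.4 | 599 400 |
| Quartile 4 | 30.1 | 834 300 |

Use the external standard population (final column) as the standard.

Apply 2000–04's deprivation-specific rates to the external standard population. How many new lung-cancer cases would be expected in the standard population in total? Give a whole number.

Expected new lung-cancer cases = Σ (standard pop × deprivation-specific rate ÷ 100 000)
= 226 200×32.8/100 000 + 658 700×62.2/100 000 + 599 400×33.4/100 000 + 834 300×30.1/100 000
= 74.19 + 409.71 + 200.20 + 251.12 = 935.23.

935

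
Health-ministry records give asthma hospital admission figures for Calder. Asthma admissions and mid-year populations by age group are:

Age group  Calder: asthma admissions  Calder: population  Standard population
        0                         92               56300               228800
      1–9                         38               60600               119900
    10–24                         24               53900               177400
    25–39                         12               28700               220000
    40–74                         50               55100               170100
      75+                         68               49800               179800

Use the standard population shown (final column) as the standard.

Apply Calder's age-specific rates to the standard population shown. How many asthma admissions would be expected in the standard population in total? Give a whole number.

1020

Age-specific rates per 10000 for Calder: 16.34, 6.27, 4.45, 4.18, 9.07, 13.65.
Expected asthma admissions = Σ (standard pop × age-specific rate ÷ 10000)
= 228800×16.34/10000 + 119900×6.27/10000 + 177400×4.45/10000 + 220000×4.18/10000 + 170100×9.07/10000 + 179800×13.65/10000
= 373.88 + 75.18 + 78.99 + 91.99 + 154.36 + 245.51 = 1019.91.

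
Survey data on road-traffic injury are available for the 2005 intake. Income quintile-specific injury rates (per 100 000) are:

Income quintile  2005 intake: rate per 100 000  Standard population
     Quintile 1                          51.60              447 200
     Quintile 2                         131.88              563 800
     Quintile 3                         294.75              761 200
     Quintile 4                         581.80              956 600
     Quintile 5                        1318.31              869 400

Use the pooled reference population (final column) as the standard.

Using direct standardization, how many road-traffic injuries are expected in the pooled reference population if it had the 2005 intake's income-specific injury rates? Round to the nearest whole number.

Expected road-traffic injuries = Σ (standard pop × income-specific rate ÷ 100 000)
= 447 200×51.60/100 000 + 563 800×131.88/100 000 + 761 200×294.75/100 000 + 956 600×581.80/100 000 + 869 400×1318.31/100 000
= 230.76 + 743.54 + 2243.64 + 5565.50 + 11461.39 = 20244.82.

20245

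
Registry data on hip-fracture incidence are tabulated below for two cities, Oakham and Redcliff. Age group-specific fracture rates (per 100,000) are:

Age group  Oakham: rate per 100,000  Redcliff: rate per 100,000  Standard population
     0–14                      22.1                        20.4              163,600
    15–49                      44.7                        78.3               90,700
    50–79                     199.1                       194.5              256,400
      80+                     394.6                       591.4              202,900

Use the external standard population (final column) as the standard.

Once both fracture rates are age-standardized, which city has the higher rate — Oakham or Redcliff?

Redcliff

Standard total = 713,600; weights = 0.2293, 0.1271, 0.3593, 0.2843.
Oakham: 0.2293×22.1 + 0.1271×44.7 + 0.3593×199.1 + 0.2843×394.6 = 194.4835 per 100,000.
Redcliff: 0.2293×20.4 + 0.1271×78.3 + 0.3593×194.5 + 0.2843×591.4 = 252.6683 per 100,000.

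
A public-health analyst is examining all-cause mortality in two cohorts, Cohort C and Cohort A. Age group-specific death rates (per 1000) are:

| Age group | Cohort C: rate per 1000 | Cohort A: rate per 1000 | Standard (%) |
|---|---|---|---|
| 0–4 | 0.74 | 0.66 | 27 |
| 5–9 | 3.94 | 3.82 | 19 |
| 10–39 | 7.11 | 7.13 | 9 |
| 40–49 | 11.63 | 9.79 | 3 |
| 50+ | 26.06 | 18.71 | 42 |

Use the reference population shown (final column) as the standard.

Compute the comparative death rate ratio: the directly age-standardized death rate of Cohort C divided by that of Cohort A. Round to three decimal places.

1.328

Standard weights: 0.27, 0.19, 0.09, 0.03, 0.42.
Cohort C: 0.2700×0.74 + 0.1900×3.94 + 0.0900×7.11 + 0.0300×11.63 + 0.4200×26.06 = 12.8824 per 1000.
Cohort A: 0.2700×0.66 + 0.1900×3.82 + 0.0900×7.13 + 0.0300×9.79 + 0.4200×18.71 = 9.6976 per 1000.
Ratio = 12.8824 ÷ 9.6976 = 1.32841.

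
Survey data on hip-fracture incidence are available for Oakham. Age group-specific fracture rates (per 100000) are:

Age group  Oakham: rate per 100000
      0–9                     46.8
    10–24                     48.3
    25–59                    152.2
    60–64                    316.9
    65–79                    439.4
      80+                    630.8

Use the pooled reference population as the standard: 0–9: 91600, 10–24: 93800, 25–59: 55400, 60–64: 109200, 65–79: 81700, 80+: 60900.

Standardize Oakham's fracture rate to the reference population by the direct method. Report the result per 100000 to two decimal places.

256.13

Standard total = 492600; weights = 0.1860, 0.1904, 0.1125, 0.2217, 0.1659, 0.1236.
Standardized rate: 0.1860×46.8 + 0.1904×48.3 + 0.1125×152.2 + 0.2217×316.9 + 0.1659×439.4 + 0.1236×630.8 = 256.1297 per 100000.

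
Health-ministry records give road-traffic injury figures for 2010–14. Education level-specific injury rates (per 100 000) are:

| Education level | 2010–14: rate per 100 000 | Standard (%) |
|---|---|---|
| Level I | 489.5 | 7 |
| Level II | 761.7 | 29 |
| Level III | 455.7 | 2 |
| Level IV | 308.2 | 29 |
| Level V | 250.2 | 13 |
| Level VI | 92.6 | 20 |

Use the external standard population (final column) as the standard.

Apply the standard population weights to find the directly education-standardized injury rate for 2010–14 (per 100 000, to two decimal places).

404.70

Standard weights: 0.07, 0.29, 0.02, 0.29, 0.13, 0.20.
Standardized rate: 0.0700×489.5 + 0.2900×761.7 + 0.0200×455.7 + 0.2900×308.2 + 0.1300×250.2 + 0.2000×92.6 = 404.6960 per 100 000.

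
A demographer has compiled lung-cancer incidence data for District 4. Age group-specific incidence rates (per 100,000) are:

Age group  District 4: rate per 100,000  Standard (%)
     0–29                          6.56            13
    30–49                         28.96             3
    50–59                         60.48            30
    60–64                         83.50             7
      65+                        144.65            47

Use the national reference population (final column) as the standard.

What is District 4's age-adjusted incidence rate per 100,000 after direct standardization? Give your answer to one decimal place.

Standard weights: 0.13, 0.03, 0.30, 0.07, 0.47.
Standardized rate: 0.1300×6.56 + 0.0300×28.96 + 0.3000×60.48 + 0.0700×83.50 + 0.4700×144.65 = 93.6961 per 100,000.

93.7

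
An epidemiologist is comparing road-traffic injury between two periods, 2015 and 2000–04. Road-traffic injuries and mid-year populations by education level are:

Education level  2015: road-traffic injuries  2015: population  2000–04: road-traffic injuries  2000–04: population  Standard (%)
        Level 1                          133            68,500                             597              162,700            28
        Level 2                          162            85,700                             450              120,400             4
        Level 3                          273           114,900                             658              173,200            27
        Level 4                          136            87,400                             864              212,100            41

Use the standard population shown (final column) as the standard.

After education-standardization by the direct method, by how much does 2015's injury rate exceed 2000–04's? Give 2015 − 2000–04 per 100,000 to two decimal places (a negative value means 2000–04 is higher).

-197.41

Education-specific rates per 100,000 for 2015: 194.16, 189.03, 237.60, 155.61.
For 2000–04: 366.93, 373.75, 379.91, 407.36.
Standard weights: 0.28, 0.04, 0.27, 0.41.
2015: 0.2800×194.16 + 0.0400×189.03 + 0.2700×237.60 + 0.4100×155.61 = 189.8763 per 100,000.
2000–04: 0.2800×366.93 + 0.0400×373.75 + 0.2700×379.91 + 0.4100×407.36 = 387.2820 per 100,000.
Difference = 189.8763 − 387.2820 = -197.4057.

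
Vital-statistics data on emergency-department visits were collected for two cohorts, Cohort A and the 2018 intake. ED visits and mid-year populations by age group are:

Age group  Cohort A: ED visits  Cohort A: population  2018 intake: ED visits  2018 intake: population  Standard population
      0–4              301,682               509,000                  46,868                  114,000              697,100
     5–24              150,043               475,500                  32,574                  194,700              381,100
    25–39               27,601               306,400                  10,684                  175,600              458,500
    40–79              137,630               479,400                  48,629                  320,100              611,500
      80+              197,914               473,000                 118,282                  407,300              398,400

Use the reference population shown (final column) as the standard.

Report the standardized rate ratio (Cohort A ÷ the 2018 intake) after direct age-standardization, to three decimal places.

Age-specific rates per 1,000 for Cohort A: 592.695, 315.548, 90.082, 287.088, 418.423.
For the 2018 intake: 411.123, 167.304, 60.843, 151.918, 290.405.
Standard total = 2,546,600; weights = 0.2737, 0.1497, 0.1800, 0.2401, 0.1564.
Cohort A: 0.2737×592.695 + 0.1497×315.548 + 0.1800×90.082 + 0.2401×287.088 + 0.1564×418.423 = 360.0800 per 1,000.
The 2018 intake: 0.2737×411.123 + 0.1497×167.304 + 0.1800×60.843 + 0.2401×151.918 + 0.1564×290.405 = 230.4425 per 1,000.
Ratio = 360.0800 ÷ 230.4425 = 1.56256.

1.563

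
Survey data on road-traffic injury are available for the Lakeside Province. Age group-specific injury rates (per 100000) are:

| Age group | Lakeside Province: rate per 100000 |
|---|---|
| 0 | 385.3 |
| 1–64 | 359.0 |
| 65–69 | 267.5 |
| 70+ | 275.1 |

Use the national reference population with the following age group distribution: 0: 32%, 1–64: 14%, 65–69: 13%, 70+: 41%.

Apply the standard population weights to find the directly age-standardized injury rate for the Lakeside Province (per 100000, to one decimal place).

321.1

Standard weights: 0.32, 0.14, 0.13, 0.41.
Standardized rate: 0.3200×385.3 + 0.1400×359.0 + 0.1300×267.5 + 0.4100×275.1 = 321.1220 per 100000.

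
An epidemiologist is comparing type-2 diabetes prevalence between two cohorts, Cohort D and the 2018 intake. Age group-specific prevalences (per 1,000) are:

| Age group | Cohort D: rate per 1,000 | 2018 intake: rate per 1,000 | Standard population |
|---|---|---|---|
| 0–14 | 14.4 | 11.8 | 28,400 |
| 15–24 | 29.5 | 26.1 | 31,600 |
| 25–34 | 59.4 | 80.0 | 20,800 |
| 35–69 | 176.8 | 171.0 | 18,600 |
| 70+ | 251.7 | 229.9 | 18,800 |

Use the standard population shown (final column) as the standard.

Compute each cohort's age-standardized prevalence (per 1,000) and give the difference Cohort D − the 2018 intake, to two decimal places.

Standard total = 118,200; weights = 0.2403, 0.2673, 0.1760, 0.1574, 0.1591.
Cohort D: 0.2403×14.4 + 0.2673×29.5 + 0.1760×59.4 + 0.1574×176.8 + 0.1591×251.7 = 89.6541 per 1,000.
The 2018 intake: 0.2403×11.8 + 0.2673×26.1 + 0.1760×80.0 + 0.1574×171.0 + 0.1591×229.9 = 87.3655 per 1,000.
Difference = 89.6541 − 87.3655 = 2.2887.

2.29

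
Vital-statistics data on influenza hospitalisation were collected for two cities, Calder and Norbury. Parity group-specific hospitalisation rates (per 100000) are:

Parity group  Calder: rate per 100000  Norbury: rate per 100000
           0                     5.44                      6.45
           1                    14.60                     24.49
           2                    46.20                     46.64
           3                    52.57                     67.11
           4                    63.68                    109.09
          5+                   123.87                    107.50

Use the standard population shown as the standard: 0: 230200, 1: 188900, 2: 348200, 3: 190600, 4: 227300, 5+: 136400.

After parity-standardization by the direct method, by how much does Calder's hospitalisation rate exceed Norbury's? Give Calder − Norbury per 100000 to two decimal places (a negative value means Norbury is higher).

Standard total = 1321600; weights = 0.1742, 0.1429, 0.2635, 0.1442, 0.1720, 0.1032.
Calder: 0.1742×5.44 + 0.1429×14.60 + 0.2635×46.20 + 0.1442×52.57 + 0.1720×63.68 + 0.1032×123.87 = 46.5249 per 100000.
Norbury: 0.1742×6.45 + 0.1429×24.49 + 0.2635×46.64 + 0.1442×67.11 + 0.1720×109.09 + 0.1032×107.50 = 56.4477 per 100000.
Difference = 46.5249 − 56.4477 = -9.9229.

-9.92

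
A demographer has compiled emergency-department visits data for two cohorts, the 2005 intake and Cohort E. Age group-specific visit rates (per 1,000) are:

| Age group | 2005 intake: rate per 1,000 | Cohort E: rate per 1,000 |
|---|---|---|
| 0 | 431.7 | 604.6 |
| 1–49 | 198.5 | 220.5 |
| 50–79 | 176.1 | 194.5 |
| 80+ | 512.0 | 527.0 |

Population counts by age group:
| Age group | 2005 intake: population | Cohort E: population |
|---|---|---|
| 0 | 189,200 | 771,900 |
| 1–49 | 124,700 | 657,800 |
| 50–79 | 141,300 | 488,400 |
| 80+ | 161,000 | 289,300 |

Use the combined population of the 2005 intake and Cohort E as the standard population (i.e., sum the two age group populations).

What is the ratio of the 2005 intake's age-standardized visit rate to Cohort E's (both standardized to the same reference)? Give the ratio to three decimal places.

Combined standard total = 2,823,600; weights = 0.3404, 0.2771, 0.2230, 0.1595.
The 2005 intake: 0.3404×431.7 + 0.2771×198.5 + 0.2230×176.1 + 0.1595×512.0 = 322.8775 per 1,000.
Cohort E: 0.3404×604.6 + 0.2771×220.5 + 0.2230×194.5 + 0.1595×527.0 = 394.3218 per 1,000.
Ratio = 322.8775 ÷ 394.3218 = 0.81882.

0.819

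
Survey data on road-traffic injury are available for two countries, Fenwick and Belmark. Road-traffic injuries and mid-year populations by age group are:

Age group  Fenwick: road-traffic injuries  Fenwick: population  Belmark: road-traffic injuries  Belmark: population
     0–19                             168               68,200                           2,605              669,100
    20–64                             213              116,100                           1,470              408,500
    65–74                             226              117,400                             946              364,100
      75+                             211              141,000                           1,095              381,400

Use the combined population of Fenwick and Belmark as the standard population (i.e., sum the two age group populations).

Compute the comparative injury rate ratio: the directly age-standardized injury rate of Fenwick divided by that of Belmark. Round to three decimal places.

0.598

Age-specific rates per 100,000 for Fenwick: 246.33, 183.46, 192.50, 149.65.
For Belmark: 389.33, 359.85, 259.82, 287.10.
Combined standard total = 2,265,800; weights = 0.3254, 0.2315, 0.2125, 0.2306.
Fenwick: 0.3254×246.33 + 0.2315×183.46 + 0.2125×192.50 + 0.2306×149.65 = 198.0458 per 100,000.
Belmark: 0.3254×389.33 + 0.2315×359.85 + 0.2125×259.82 + 0.2306×287.10 = 331.4128 per 100,000.
Ratio = 198.0458 ÷ 331.4128 = 0.59758.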